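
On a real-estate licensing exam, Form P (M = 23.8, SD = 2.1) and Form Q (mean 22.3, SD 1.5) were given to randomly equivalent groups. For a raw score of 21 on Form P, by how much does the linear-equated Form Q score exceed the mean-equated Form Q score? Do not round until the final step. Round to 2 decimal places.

Mean-equated: 21 + (22.3 − 23.8) = 19.50
Linear-equated: (1.5/2.1)(21 − 23.8) + 22.3 = 20.300
Difference = 20.300 − 19.50 = 0.80

0.80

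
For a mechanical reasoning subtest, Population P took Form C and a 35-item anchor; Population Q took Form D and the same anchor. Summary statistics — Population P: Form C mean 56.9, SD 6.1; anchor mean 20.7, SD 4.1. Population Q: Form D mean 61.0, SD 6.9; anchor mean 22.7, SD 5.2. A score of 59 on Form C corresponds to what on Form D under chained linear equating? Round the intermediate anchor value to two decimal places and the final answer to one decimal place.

Form C → anchor (Population P): v = (4.1/6.1)(59 − 56.9) + 20.7 = 22.11
anchor → Form D (Population Q): y = (6.9/5.2)(22.11 − 22.7) + 61.0 = 60.2

60.2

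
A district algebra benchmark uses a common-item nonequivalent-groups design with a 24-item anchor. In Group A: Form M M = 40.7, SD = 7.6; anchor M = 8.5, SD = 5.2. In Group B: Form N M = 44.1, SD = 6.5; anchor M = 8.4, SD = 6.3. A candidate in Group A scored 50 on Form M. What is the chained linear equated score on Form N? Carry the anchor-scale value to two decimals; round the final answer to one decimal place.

Form M → anchor (Group A): v = (5.2/7.6)(50 − 40.7) + 8.5 = 14.86
anchor → Form N (Group B): y = (6.5/6.3)(14.86 − 8.4) + 44.1 = 50.8

50.8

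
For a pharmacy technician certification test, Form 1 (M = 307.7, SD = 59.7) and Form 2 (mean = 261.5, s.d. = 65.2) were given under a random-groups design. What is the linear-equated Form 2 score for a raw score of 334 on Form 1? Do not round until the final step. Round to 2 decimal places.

Linear equating: y = (SD_Y/SD_X)(x − M_X) + M_Y
y = (65.2/59.7)(334 − 307.7) + 261.5
y = 1.092127 × 26.3 + 261.5 = 28.7229 + 261.5 = 290.22

290.22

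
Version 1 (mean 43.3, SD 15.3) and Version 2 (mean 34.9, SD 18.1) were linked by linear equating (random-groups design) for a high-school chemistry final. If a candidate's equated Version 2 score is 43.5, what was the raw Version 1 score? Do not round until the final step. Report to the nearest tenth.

50.6

Invert y = (SD_Y/SD_X)(x − M_X) + M_Y:
x = (SD_X/SD_Y)(y − M_Y) + M_X = (15.3/18.1)(43.5 − 34.9) + 43.3
x = 0.845304 × 8.600 + 43.3 = 50.6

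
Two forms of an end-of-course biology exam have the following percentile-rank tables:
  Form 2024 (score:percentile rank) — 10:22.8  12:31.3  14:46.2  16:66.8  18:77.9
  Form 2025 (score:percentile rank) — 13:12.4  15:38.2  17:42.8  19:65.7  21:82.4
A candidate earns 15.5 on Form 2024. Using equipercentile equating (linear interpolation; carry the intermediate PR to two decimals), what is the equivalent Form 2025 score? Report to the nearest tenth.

18.6

PR of 15.5 on Form 2024: 46.2 + (15.5 − 14)/(16 − 14) × (66.8 − 46.2) = 61.65
On Form 2025, PR 61.65 falls between score 17 (PR 42.8) and 19 (PR 65.7).
Interpolate: 17 + (61.65 − 42.8)/(65.7 − 42.8) × (19 − 17) = 18.6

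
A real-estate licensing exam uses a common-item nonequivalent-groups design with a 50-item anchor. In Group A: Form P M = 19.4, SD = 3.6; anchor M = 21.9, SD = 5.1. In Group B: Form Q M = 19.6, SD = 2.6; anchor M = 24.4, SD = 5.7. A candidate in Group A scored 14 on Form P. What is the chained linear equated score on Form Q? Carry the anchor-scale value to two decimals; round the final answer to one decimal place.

15.0

Form P → anchor (Group A): v = (5.1/3.6)(14 − 19.4) + 21.9 = 14.25
anchor → Form Q (Group B): y = (2.6/5.7)(14.25 − 24.4) + 19.6 = 15.0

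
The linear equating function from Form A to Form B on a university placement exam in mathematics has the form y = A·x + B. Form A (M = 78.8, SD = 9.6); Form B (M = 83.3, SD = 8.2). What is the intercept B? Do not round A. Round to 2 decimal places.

A = SD_Y / SD_X = 8.2 / 9.6 = 0.854167
B = M_Y − A·M_X = 83.3 − 0.854167 × 78.8 = 15.99

15.99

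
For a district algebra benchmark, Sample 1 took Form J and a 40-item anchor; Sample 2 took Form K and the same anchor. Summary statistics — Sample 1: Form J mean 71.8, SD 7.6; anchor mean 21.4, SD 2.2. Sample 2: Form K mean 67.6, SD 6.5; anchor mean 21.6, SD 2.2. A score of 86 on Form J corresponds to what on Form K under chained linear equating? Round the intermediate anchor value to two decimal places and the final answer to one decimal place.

79.2

Form J → anchor (Sample 1): v = (2.2/7.6)(86 − 71.8) + 21.4 = 25.51
anchor → Form K (Sample 2): y = (6.5/2.2)(25.51 − 21.6) + 67.6 = 79.2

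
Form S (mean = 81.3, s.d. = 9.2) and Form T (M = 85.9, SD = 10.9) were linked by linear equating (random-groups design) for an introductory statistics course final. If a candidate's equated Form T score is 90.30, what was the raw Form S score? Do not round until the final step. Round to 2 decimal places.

Invert y = (SD_Y/SD_X)(x − M_X) + M_Y:
x = (SD_X/SD_Y)(y − M_Y) + M_X = (9.2/10.9)(90.30 − 85.9) + 81.3
x = 0.844037 × 4.400 + 81.3 = 85.01

85.01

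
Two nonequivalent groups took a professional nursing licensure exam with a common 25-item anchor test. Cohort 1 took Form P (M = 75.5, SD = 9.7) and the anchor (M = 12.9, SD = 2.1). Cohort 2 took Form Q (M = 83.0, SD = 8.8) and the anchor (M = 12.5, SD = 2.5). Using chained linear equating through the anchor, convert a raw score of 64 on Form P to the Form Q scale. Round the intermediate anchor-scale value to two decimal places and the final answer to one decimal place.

75.6

Form P → anchor (Cohort 1): v = (2.1/9.7)(64 − 75.5) + 12.9 = 10.41
anchor → Form Q (Cohort 2): y = (8.8/2.5)(10.41 − 12.5) + 83.0 = 75.6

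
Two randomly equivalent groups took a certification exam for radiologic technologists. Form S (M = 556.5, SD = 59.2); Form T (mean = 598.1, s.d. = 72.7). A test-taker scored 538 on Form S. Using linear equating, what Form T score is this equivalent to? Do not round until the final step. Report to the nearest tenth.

575.4

Linear equating: y = (SD_Y/SD_X)(x − M_X) + M_Y
y = (72.7/59.2)(538 − 556.5) + 598.1
y = 1.228041 × -18.5 + 598.1 = -22.7188 + 598.1 = 575.4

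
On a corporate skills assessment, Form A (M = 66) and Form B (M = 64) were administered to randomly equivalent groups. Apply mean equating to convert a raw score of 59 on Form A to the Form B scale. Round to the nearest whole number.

57

Mean equating: y = x + (M_Y − M_X) = 59 + (64 − 66) = 57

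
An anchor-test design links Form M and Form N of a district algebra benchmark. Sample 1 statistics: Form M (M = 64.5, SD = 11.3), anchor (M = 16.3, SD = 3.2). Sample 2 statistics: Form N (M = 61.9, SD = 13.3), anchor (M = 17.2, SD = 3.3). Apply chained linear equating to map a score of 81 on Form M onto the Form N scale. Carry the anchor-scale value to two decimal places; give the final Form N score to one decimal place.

Form M → anchor (Sample 1): v = (3.2/11.3)(81 − 64.5) + 16.3 = 20.97
anchor → Form N (Sample 2): y = (13.3/3.3)(20.97 − 17.2) + 61.9 = 77.1

77.1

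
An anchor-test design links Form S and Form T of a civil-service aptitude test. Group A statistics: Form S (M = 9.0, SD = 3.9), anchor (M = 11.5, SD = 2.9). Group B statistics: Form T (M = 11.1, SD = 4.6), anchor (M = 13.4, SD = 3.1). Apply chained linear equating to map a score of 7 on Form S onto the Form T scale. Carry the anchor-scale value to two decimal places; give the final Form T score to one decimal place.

6.1

Form S → anchor (Group A): v = (2.9/3.9)(7 − 9.0) + 11.5 = 10.01
anchor → Form T (Group B): y = (4.6/3.1)(10.01 − 13.4) + 11.1 = 6.1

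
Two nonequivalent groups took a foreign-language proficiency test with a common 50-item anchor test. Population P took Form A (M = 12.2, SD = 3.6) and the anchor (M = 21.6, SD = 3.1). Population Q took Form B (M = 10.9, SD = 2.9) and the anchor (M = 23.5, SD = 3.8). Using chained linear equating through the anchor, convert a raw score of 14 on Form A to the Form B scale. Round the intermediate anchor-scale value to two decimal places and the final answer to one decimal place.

Form A → anchor (Population P): v = (3.1/3.6)(14 − 12.2) + 21.6 = 23.15
anchor → Form B (Population Q): y = (2.9/3.8)(23.15 − 23.5) + 10.9 = 10.6

10.6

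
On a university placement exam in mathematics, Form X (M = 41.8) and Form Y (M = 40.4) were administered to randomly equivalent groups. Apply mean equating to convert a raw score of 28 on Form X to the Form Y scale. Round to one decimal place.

26.6

Mean equating: y = x + (M_Y − M_X) = 28 + (40.4 − 41.8) = 26.6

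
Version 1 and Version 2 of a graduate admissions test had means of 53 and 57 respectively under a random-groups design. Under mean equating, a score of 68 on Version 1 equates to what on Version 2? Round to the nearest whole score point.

72

Mean equating: y = x + (M_Y − M_X) = 68 + (57 − 53) = 72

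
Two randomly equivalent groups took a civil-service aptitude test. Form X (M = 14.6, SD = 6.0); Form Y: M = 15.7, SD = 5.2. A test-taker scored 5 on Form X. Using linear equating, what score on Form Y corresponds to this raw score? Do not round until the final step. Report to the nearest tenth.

7.4

Linear equating: y = (SD_Y/SD_X)(x − M_X) + M_Y
y = (5.2/6.0)(5 − 14.6) + 15.7
y = 0.866667 × -9.6 + 15.7 = -8.3200 + 15.7 = 7.4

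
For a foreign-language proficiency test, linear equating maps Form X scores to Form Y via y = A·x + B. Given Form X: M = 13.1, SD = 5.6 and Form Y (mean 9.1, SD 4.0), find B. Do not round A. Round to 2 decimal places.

A = SD_Y / SD_X = 4.0 / 5.6 = 0.714286
B = M_Y − A·M_X = 9.1 − 0.714286 × 13.1 = -0.26

-0.26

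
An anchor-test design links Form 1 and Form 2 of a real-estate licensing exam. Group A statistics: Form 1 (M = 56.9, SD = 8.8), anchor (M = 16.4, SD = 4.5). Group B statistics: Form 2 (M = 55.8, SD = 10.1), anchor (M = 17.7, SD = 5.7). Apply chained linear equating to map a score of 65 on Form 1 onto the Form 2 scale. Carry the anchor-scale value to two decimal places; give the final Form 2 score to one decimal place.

Form 1 → anchor (Group A): v = (4.5/8.8)(65 − 56.9) + 16.4 = 20.54
anchor → Form 2 (Group B): y = (10.1/5.7)(20.54 − 17.7) + 55.8 = 60.8

60.8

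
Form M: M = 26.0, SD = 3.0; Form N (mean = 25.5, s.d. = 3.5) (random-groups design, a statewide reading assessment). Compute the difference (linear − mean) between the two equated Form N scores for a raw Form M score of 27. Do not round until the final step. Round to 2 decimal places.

0.17

Mean-equated: 27 + (25.5 − 26.0) = 26.50
Linear-equated: (3.5/3.0)(27 − 26.0) + 25.5 = 26.667
Difference = 26.667 − 26.50 = 0.17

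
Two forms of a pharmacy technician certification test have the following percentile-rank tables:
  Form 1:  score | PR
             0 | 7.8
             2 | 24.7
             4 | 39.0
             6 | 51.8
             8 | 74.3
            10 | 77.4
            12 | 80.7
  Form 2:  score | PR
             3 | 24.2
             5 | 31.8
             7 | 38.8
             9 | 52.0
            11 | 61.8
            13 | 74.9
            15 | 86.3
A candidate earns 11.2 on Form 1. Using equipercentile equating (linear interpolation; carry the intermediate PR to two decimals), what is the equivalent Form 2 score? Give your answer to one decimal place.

PR of 11.2 on Form 1: 77.4 + (11.2 − 10)/(12 − 10) × (80.7 − 77.4) = 79.38
On Form 2, PR 79.38 falls between score 13 (PR 74.9) and 15 (PR 86.3).
Interpolate: 13 + (79.38 − 74.9)/(86.3 − 74.9) × (15 − 13) = 13.8

13.8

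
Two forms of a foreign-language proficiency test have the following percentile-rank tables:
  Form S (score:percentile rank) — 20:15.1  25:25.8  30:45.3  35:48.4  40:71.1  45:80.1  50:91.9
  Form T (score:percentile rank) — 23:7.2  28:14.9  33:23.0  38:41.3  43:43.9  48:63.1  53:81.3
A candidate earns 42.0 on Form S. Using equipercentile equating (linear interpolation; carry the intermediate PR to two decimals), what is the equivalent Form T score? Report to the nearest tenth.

PR of 42.0 on Form S: 71.1 + (42.0 − 40)/(45 − 40) × (80.1 − 71.1) = 74.70
On Form T, PR 74.70 falls between score 48 (PR 63.1) and 53 (PR 81.3).
Interpolate: 48 + (74.70 − 63.1)/(81.3 − 63.1) × (53 − 48) = 51.2

51.2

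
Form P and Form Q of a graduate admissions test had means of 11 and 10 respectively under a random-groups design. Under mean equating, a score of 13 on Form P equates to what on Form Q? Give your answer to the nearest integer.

Mean equating: y = x + (M_Y − M_X) = 13 + (10 − 11) = 12

12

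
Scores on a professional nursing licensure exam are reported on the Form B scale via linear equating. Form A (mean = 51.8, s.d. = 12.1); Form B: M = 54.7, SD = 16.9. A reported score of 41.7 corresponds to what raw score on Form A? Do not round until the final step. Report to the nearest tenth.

42.5

Invert y = (SD_Y/SD_X)(x − M_X) + M_Y:
x = (SD_X/SD_Y)(y − M_Y) + M_X = (12.1/16.9)(41.7 − 54.7) + 51.8
x = 0.715976 × -13.000 + 51.8 = 42.5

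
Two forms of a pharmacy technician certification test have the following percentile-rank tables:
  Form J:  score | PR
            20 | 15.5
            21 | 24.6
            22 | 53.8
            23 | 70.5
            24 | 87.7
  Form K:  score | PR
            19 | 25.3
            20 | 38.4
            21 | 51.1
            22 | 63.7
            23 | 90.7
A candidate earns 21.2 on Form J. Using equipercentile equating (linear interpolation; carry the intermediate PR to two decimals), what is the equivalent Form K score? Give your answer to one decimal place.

PR of 21.2 on Form J: 24.6 + (21.2 − 21)/(22 − 21) × (53.8 − 24.6) = 30.44
On Form K, PR 30.44 falls between score 19 (PR 25.3) and 20 (PR 38.4).
Interpolate: 19 + (30.44 − 25.3)/(38.4 − 25.3) × (20 − 19) = 19.4

19.4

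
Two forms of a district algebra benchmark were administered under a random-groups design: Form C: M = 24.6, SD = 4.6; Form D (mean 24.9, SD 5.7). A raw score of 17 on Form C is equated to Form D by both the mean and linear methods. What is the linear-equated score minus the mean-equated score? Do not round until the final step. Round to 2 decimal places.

Mean-equated: 17 + (24.9 − 24.6) = 17.30
Linear-equated: (5.7/4.6)(17 − 24.6) + 24.9 = 15.483
Difference = 15.483 − 17.30 = -1.82

-1.82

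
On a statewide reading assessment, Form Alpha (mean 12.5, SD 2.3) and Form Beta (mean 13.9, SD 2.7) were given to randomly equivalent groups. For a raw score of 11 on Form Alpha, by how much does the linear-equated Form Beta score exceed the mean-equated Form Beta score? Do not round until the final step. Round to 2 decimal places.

-0.26

Mean-equated: 11 + (13.9 − 12.5) = 12.40
Linear-equated: (2.7/2.3)(11 − 12.5) + 13.9 = 12.139
Difference = 12.139 − 12.40 = -0.26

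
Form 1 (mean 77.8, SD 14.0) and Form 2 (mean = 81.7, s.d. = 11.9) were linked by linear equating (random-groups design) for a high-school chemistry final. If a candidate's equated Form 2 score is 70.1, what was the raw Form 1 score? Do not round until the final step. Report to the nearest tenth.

64.2

Invert y = (SD_Y/SD_X)(x − M_X) + M_Y:
x = (SD_X/SD_Y)(y − M_Y) + M_X = (14.0/11.9)(70.1 − 81.7) + 77.8
x = 1.176471 × -11.600 + 77.8 = 64.2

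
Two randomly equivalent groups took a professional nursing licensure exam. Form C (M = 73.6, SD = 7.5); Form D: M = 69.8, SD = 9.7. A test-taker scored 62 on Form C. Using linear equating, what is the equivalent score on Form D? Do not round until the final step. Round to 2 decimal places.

Linear equating: y = (SD_Y/SD_X)(x − M_X) + M_Y
y = (9.7/7.5)(62 − 73.6) + 69.8
y = 1.293333 × -11.6 + 69.8 = -15.0027 + 69.8 = 54.80

54.80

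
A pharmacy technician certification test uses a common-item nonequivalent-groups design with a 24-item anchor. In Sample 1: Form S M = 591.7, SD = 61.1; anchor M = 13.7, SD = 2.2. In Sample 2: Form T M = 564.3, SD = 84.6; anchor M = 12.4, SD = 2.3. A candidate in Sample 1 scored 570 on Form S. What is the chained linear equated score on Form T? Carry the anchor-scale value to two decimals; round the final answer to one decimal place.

583.4

Form S → anchor (Sample 1): v = (2.2/61.1)(570 − 591.7) + 13.7 = 12.92
anchor → Form T (Sample 2): y = (84.6/2.3)(12.92 − 12.4) + 564.3 = 583.4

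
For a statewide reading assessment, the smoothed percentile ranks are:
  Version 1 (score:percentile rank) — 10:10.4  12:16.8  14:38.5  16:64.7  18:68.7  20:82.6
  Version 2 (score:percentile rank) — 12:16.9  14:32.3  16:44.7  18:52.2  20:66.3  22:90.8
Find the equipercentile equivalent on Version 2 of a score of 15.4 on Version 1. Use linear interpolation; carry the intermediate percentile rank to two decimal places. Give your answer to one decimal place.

18.7

PR of 15.4 on Version 1: 38.5 + (15.4 − 14)/(16 − 14) × (64.7 − 38.5) = 56.84
On Version 2, PR 56.84 falls between score 18 (PR 52.2) and 20 (PR 66.3).
Interpolate: 18 + (56.84 − 52.2)/(66.3 − 52.2) × (20 − 18) = 18.7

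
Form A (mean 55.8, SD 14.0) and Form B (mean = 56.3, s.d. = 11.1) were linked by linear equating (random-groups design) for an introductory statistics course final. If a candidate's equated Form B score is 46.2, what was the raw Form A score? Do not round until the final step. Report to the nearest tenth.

Invert y = (SD_Y/SD_X)(x − M_X) + M_Y:
x = (SD_X/SD_Y)(y − M_Y) + M_X = (14.0/11.1)(46.2 − 56.3) + 55.8
x = 1.261261 × -10.100 + 55.8 = 43.1

43.1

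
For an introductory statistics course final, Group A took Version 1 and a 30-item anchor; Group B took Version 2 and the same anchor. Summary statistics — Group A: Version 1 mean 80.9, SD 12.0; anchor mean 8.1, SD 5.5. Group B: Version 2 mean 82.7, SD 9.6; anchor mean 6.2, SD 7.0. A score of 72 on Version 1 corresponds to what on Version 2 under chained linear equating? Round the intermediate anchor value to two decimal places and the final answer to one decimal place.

Version 1 → anchor (Group A): v = (5.5/12.0)(72 − 80.9) + 8.1 = 4.02
anchor → Version 2 (Group B): y = (9.6/7.0)(4.02 − 6.2) + 82.7 = 79.7

79.7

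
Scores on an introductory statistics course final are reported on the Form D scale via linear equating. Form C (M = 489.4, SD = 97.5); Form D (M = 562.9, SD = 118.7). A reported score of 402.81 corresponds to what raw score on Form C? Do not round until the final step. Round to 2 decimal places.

357.90

Invert y = (SD_Y/SD_X)(x − M_X) + M_Y:
x = (SD_X/SD_Y)(y − M_Y) + M_X = (97.5/118.7)(402.81 − 562.9) + 489.4
x = 0.821398 × -160.090 + 489.4 = 357.90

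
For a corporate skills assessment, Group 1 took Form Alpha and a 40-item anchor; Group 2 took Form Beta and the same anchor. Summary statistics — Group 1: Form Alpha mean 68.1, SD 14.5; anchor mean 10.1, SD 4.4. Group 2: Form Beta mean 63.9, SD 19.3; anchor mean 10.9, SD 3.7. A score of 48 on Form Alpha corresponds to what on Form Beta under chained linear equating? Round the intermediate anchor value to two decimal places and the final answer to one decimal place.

Form Alpha → anchor (Group 1): v = (4.4/14.5)(48 − 68.1) + 10.1 = 4.00
anchor → Form Beta (Group 2): y = (19.3/3.7)(4.00 − 10.9) + 63.9 = 27.9

27.9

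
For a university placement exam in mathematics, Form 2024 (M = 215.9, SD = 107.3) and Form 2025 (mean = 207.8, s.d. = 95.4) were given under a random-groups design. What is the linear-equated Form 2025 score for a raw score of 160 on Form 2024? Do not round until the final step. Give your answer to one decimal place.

Linear equating: y = (SD_Y/SD_X)(x − M_X) + M_Y
y = (95.4/107.3)(160 − 215.9) + 207.8
y = 0.889096 × -55.9 + 207.8 = -49.7005 + 207.8 = 158.1

158.1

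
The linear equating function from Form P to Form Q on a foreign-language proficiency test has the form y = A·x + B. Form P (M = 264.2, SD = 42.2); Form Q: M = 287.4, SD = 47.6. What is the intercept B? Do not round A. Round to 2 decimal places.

-10.61

A = SD_Y / SD_X = 47.6 / 42.2 = 1.127962
B = M_Y − A·M_X = 287.4 − 1.127962 × 264.2 = -10.61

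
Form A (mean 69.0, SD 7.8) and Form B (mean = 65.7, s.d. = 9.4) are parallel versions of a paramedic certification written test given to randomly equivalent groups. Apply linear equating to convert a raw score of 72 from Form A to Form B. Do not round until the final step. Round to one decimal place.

Linear equating: y = (SD_Y/SD_X)(x − M_X) + M_Y
y = (9.4/7.8)(72 − 69.0) + 65.7
y = 1.205128 × 3.0 + 65.7 = 3.6154 + 65.7 = 69.3

69.3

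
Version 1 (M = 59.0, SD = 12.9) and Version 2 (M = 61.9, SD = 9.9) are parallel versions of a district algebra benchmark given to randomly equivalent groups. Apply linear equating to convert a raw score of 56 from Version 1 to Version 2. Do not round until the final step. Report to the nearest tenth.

59.6

Linear equating: y = (SD_Y/SD_X)(x − M_X) + M_Y
y = (9.9/12.9)(56 − 59.0) + 61.9
y = 0.767442 × -3.0 + 61.9 = -2.3023 + 61.9 = 59.6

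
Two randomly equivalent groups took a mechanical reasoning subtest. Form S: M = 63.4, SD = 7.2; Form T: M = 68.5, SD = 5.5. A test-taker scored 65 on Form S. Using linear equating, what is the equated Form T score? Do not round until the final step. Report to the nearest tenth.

Linear equating: y = (SD_Y/SD_X)(x − M_X) + M_Y
y = (5.5/7.2)(65 − 63.4) + 68.5
y = 0.763889 × 1.6 + 68.5 = 1.2222 + 68.5 = 69.7

69.7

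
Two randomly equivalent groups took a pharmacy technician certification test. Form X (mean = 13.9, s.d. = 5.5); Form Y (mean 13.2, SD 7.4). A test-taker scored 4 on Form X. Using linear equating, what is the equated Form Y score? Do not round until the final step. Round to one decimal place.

-0.1

Linear equating: y = (SD_Y/SD_X)(x − M_X) + M_Y
y = (7.4/5.5)(4 − 13.9) + 13.2
y = 1.345455 × -9.9 + 13.2 = -13.3200 + 13.2 = -0.1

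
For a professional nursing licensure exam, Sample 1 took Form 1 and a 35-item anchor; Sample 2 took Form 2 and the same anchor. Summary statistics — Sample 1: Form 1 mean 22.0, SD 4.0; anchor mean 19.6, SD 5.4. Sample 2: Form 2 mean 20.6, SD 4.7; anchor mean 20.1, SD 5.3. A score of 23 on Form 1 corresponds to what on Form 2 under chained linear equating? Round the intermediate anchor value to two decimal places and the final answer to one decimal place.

Form 1 → anchor (Sample 1): v = (5.4/4.0)(23 − 22.0) + 19.6 = 20.95
anchor → Form 2 (Sample 2): y = (4.7/5.3)(20.95 − 20.1) + 20.6 = 21.4

21.4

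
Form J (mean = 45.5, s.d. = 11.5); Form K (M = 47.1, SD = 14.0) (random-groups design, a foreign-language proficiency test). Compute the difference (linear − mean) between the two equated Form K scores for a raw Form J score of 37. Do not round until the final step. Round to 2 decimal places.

Mean-equated: 37 + (47.1 − 45.5) = 38.60
Linear-equated: (14.0/11.5)(37 − 45.5) + 47.1 = 36.752
Difference = 36.752 − 38.60 = -1.85

-1.85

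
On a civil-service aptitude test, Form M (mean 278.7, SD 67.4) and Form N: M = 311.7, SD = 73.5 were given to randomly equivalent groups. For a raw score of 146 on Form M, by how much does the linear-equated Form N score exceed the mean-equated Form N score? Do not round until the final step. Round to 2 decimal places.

Mean-equated: 146 + (311.7 − 278.7) = 179.00
Linear-equated: (73.5/67.4)(146 − 278.7) + 311.7 = 166.990
Difference = 166.990 − 179.00 = -12.01

-12.01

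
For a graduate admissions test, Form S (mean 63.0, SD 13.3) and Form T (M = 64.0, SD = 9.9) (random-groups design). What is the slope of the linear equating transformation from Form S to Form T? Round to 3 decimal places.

0.744

A = SD_Y / SD_X = 9.9 / 13.3 = 0.744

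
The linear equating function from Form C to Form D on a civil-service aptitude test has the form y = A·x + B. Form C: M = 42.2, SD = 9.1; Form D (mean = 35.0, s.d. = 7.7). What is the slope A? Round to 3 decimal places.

A = SD_Y / SD_X = 7.7 / 9.1 = 0.846

0.846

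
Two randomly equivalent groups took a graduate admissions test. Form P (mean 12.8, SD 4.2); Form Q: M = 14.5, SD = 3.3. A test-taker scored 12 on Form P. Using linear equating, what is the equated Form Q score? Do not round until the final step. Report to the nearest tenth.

13.9

Linear equating: y = (SD_Y/SD_X)(x − M_X) + M_Y
y = (3.3/4.2)(12 − 12.8) + 14.5
y = 0.785714 × -0.8 + 14.5 = -0.6286 + 14.5 = 13.9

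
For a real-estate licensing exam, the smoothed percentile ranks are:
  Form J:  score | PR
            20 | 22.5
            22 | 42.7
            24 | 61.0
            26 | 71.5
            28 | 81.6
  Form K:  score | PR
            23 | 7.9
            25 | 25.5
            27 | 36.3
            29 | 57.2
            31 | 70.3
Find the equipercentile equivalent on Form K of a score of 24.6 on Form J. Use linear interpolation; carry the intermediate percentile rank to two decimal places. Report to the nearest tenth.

PR of 24.6 on Form J: 61.0 + (24.6 − 24)/(26 − 24) × (71.5 − 61.0) = 64.15
On Form K, PR 64.15 falls between score 29 (PR 57.2) and 31 (PR 70.3).
Interpolate: 29 + (64.15 − 57.2)/(70.3 − 57.2) × (31 − 29) = 30.1

30.1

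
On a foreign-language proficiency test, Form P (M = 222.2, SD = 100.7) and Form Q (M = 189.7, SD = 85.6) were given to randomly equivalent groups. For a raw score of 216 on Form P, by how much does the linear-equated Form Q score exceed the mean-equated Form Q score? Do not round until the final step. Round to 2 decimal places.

Mean-equated: 216 + (189.7 − 222.2) = 183.50
Linear-equated: (85.6/100.7)(216 − 222.2) + 189.7 = 184.430
Difference = 184.430 − 183.50 = 0.93

0.93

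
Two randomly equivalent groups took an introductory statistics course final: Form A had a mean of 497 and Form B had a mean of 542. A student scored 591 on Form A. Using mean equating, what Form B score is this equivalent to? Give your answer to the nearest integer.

Mean equating: y = x + (M_Y − M_X) = 591 + (542 − 497) = 636

636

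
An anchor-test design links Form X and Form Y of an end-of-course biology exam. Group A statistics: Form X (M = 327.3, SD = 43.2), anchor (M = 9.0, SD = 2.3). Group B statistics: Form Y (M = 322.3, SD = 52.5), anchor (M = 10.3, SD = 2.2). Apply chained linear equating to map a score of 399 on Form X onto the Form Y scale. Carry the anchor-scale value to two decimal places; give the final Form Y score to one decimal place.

Form X → anchor (Group A): v = (2.3/43.2)(399 − 327.3) + 9.0 = 12.82
anchor → Form Y (Group B): y = (52.5/2.2)(12.82 − 10.3) + 322.3 = 382.4

382.4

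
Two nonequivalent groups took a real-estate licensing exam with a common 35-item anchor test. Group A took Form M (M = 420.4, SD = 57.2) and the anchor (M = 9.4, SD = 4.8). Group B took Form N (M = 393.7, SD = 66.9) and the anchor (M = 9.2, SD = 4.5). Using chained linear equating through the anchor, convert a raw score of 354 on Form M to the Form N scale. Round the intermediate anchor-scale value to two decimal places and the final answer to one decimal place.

313.9

Form M → anchor (Group A): v = (4.8/57.2)(354 − 420.4) + 9.4 = 3.83
anchor → Form N (Group B): y = (66.9/4.5)(3.83 − 9.2) + 393.7 = 313.9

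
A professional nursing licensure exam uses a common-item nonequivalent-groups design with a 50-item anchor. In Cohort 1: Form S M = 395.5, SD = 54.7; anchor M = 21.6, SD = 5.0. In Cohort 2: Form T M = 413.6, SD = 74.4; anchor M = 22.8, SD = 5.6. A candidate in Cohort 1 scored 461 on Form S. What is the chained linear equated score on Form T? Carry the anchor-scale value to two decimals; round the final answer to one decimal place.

477.2

Form S → anchor (Cohort 1): v = (5.0/54.7)(461 − 395.5) + 21.6 = 27.59
anchor → Form T (Cohort 2): y = (74.4/5.6)(27.59 − 22.8) + 413.6 = 477.2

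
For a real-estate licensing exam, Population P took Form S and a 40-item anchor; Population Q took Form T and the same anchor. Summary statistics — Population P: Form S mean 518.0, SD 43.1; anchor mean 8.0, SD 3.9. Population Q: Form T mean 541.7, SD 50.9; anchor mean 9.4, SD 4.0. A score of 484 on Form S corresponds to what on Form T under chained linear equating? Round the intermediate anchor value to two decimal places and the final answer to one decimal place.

484.7

Form S → anchor (Population P): v = (3.9/43.1)(484 − 518.0) + 8.0 = 4.92
anchor → Form T (Population Q): y = (50.9/4.0)(4.92 − 9.4) + 541.7 = 484.7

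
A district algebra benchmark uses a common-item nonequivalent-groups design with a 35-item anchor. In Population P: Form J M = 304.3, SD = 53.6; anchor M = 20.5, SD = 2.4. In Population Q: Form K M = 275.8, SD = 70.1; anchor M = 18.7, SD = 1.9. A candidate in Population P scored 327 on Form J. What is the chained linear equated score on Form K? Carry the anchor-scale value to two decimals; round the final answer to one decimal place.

Form J → anchor (Population P): v = (2.4/53.6)(327 − 304.3) + 20.5 = 21.52
anchor → Form K (Population Q): y = (70.1/1.9)(21.52 − 18.7) + 275.8 = 379.8

379.8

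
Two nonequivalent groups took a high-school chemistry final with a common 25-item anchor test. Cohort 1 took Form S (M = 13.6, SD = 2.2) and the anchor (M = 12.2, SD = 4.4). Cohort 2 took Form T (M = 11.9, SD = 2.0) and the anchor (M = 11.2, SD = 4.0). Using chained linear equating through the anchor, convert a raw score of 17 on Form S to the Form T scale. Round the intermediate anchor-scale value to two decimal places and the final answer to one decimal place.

Form S → anchor (Cohort 1): v = (4.4/2.2)(17 − 13.6) + 12.2 = 19.00
anchor → Form T (Cohort 2): y = (2.0/4.0)(19.00 − 11.2) + 11.9 = 15.8

15.8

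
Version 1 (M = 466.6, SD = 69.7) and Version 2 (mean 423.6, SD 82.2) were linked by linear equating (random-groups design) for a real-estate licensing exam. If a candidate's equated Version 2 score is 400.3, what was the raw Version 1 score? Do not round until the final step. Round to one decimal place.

Invert y = (SD_Y/SD_X)(x − M_X) + M_Y:
x = (SD_X/SD_Y)(y − M_Y) + M_X = (69.7/82.2)(400.3 − 423.6) + 466.6
x = 0.847932 × -23.300 + 466.6 = 446.8

446.8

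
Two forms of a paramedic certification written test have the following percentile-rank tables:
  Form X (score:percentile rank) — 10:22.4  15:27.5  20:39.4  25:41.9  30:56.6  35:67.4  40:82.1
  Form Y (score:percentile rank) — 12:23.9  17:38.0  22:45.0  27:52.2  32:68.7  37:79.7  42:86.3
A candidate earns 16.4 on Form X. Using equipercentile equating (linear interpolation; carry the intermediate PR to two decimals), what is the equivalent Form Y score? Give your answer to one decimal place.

14.5

PR of 16.4 on Form X: 27.5 + (16.4 − 15)/(20 − 15) × (39.4 − 27.5) = 30.83
On Form Y, PR 30.83 falls between score 12 (PR 23.9) and 17 (PR 38.0).
Interpolate: 12 + (30.83 − 23.9)/(38.0 − 23.9) × (17 − 12) = 14.5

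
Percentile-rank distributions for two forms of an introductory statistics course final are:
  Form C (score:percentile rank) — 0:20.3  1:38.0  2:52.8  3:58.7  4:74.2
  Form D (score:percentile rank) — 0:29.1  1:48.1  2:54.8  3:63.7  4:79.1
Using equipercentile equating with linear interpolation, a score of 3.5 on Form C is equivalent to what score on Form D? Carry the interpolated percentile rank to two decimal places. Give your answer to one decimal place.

3.2

PR of 3.5 on Form C: 58.7 + (3.5 − 3)/(4 − 3) × (74.2 − 58.7) = 66.45
On Form D, PR 66.45 falls between score 3 (PR 63.7) and 4 (PR 79.1).
Interpolate: 3 + (66.45 − 63.7)/(79.1 − 63.7) × (4 − 3) = 3.2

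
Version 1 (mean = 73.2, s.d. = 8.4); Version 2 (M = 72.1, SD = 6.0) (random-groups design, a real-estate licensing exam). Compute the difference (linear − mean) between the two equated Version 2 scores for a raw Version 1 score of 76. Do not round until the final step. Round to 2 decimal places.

Mean-equated: 76 + (72.1 − 73.2) = 74.90
Linear-equated: (6.0/8.4)(76 − 73.2) + 72.1 = 74.100
Difference = 74.100 − 74.90 = -0.80

-0.80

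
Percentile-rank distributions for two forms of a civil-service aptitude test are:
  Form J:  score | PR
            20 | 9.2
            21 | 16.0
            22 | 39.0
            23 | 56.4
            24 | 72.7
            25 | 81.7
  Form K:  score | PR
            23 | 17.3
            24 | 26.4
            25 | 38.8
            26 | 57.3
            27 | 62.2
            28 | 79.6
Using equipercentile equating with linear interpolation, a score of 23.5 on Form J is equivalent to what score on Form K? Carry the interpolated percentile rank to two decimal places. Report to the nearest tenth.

27.1

PR of 23.5 on Form J: 56.4 + (23.5 − 23)/(24 − 23) × (72.7 − 56.4) = 64.55
On Form K, PR 64.55 falls between score 27 (PR 62.2) and 28 (PR 79.6).
Interpolate: 27 + (64.55 − 62.2)/(79.6 − 62.2) × (28 − 27) = 27.1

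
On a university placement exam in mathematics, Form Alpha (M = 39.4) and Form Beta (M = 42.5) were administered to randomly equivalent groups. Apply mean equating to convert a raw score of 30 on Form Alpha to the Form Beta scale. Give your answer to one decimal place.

33.1

Mean equating: y = x + (M_Y − M_X) = 30 + (42.5 − 39.4) = 33.1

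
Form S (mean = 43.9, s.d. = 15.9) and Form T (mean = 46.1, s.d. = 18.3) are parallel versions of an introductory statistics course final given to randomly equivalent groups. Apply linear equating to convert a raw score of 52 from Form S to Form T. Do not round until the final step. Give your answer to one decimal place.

55.4

Linear equating: y = (SD_Y/SD_X)(x − M_X) + M_Y
y = (18.3/15.9)(52 − 43.9) + 46.1
y = 1.150943 × 8.1 + 46.1 = 9.3226 + 46.1 = 55.4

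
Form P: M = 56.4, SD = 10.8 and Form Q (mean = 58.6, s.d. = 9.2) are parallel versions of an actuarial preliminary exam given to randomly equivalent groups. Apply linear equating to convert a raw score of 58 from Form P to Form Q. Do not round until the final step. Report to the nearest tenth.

60.0

Linear equating: y = (SD_Y/SD_X)(x − M_X) + M_Y
y = (9.2/10.8)(58 − 56.4) + 58.6
y = 0.851852 × 1.6 + 58.6 = 1.3630 + 58.6 = 60.0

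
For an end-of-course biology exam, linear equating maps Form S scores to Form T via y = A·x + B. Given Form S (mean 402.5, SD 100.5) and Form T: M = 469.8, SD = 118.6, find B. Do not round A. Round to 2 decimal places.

A = SD_Y / SD_X = 118.6 / 100.5 = 1.180100
B = M_Y − A·M_X = 469.8 − 1.180100 × 402.5 = -5.19

-5.19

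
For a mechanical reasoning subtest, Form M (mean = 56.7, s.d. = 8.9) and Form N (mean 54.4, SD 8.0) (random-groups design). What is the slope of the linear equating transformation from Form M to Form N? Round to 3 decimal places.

A = SD_Y / SD_X = 8.0 / 8.9 = 0.899

0.899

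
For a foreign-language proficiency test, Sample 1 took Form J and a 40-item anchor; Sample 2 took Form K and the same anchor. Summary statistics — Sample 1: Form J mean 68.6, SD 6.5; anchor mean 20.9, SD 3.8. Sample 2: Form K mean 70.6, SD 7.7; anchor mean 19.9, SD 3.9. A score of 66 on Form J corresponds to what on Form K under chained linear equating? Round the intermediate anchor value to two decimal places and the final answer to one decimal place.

69.6

Form J → anchor (Sample 1): v = (3.8/6.5)(66 − 68.6) + 20.9 = 19.38
anchor → Form K (Sample 2): y = (7.7/3.9)(19.38 − 19.9) + 70.6 = 69.6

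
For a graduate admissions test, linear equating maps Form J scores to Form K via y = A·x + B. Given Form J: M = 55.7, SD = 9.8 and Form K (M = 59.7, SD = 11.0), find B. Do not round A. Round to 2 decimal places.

A = SD_Y / SD_X = 11.0 / 9.8 = 1.122449
B = M_Y − A·M_X = 59.7 − 1.122449 × 55.7 = -2.82

-2.82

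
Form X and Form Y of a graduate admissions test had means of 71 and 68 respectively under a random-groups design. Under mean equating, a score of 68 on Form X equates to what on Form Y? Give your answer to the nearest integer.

Mean equating: y = x + (M_Y − M_X) = 68 + (68 − 71) = 65

65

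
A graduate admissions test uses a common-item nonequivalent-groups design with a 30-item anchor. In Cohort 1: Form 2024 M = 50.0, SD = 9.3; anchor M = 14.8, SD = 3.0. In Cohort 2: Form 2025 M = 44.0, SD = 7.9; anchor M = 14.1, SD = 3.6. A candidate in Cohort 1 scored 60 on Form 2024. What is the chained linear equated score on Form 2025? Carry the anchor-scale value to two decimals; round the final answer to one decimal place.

Form 2024 → anchor (Cohort 1): v = (3.0/9.3)(60 − 50.0) + 14.8 = 18.03
anchor → Form 2025 (Cohort 2): y = (7.9/3.6)(18.03 − 14.1) + 44.0 = 52.6

52.6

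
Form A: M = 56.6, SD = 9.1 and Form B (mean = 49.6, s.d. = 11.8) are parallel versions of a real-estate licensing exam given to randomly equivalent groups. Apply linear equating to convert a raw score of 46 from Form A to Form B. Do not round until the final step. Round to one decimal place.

Linear equating: y = (SD_Y/SD_X)(x − M_X) + M_Y
y = (11.8/9.1)(46 − 56.6) + 49.6
y = 1.296703 × -10.6 + 49.6 = -13.7451 + 49.6 = 35.9

35.9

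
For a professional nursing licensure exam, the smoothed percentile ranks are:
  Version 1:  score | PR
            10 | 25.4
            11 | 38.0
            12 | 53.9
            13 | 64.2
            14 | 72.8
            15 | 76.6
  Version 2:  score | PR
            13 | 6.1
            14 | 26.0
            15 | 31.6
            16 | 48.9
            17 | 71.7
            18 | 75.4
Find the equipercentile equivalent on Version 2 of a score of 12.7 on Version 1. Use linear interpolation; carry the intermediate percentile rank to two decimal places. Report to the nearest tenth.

PR of 12.7 on Version 1: 53.9 + (12.7 − 12)/(13 − 12) × (64.2 − 53.9) = 61.11
On Version 2, PR 61.11 falls between score 16 (PR 48.9) and 17 (PR 71.7).
Interpolate: 16 + (61.11 − 48.9)/(71.7 − 48.9) × (17 − 16) = 16.5

16.5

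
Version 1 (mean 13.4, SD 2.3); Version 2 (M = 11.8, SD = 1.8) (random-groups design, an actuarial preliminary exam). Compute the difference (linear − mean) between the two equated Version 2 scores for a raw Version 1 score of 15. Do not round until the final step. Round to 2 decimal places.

-0.35

Mean-equated: 15 + (11.8 − 13.4) = 13.40
Linear-equated: (1.8/2.3)(15 − 13.4) + 11.8 = 13.052
Difference = 13.052 − 13.40 = -0.35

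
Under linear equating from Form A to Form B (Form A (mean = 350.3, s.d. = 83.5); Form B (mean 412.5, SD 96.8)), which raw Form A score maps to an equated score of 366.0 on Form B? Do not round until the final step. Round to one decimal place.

Invert y = (SD_Y/SD_X)(x − M_X) + M_Y:
x = (SD_X/SD_Y)(y − M_Y) + M_X = (83.5/96.8)(366.0 − 412.5) + 350.3
x = 0.862603 × -46.500 + 350.3 = 310.2

310.2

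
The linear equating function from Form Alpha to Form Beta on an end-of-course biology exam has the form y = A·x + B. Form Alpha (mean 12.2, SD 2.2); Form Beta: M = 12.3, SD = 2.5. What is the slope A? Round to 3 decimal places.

A = SD_Y / SD_X = 2.5 / 2.2 = 1.136

1.136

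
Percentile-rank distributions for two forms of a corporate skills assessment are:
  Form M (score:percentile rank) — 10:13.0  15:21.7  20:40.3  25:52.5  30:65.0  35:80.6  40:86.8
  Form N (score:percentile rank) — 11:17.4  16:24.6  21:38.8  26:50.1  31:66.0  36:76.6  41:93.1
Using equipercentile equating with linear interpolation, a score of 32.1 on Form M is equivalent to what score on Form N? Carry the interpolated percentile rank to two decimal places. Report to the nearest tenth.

PR of 32.1 on Form M: 65.0 + (32.1 − 30)/(35 − 30) × (80.6 − 65.0) = 71.55
On Form N, PR 71.55 falls between score 31 (PR 66.0) and 36 (PR 76.6).
Interpolate: 31 + (71.55 − 66.0)/(76.6 − 66.0) × (36 − 31) = 33.6

33.6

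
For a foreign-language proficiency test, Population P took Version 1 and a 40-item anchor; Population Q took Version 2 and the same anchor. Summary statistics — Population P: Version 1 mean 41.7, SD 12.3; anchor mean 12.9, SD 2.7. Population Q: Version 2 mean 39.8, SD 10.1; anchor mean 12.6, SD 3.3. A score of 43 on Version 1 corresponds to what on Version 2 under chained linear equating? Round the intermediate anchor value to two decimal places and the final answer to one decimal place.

41.6

Version 1 → anchor (Population P): v = (2.7/12.3)(43 − 41.7) + 12.9 = 13.19
anchor → Version 2 (Population Q): y = (10.1/3.3)(13.19 − 12.6) + 39.8 = 41.6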